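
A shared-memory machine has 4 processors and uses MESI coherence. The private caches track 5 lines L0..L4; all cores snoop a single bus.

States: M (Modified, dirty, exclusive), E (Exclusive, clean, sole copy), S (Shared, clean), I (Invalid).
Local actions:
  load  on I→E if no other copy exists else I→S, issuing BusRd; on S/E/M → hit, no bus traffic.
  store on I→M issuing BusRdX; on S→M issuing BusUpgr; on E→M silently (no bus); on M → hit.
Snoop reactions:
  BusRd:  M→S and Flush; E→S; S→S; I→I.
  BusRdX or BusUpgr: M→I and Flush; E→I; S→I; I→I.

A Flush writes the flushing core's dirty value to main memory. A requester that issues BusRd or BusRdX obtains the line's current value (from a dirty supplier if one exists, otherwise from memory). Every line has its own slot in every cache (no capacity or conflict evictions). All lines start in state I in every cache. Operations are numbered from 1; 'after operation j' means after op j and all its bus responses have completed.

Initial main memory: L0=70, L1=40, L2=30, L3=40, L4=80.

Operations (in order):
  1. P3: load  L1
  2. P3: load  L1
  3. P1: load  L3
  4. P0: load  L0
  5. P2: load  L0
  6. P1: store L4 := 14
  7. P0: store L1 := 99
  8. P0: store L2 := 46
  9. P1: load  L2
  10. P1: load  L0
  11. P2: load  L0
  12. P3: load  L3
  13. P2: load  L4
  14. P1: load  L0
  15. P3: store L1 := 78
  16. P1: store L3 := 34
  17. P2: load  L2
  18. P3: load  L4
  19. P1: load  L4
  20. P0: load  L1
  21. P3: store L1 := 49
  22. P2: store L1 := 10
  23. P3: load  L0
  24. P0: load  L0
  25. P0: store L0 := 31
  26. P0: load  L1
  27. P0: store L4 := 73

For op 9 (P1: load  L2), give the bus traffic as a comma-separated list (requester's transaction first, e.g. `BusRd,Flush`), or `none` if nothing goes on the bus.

bus = BusRd,Flush

  op1 P3: load  L1 → I/I/I/E on L1; bus BusRd; mem=40
  op2 P3: load  L1 → I/I/I/E on L1; bus (none); mem=40
  op3 P1: load  L3 → I/E/I/I on L3; bus BusRd; mem=40
  op4 P0: load  L0 → E/I/I/I on L0; bus BusRd; mem=70
  op5 P2: load  L0 → S/I/S/I on L0; bus BusRd; mem=70
  op6 P1: store L4 := 14 → I/M/I/I on L4; bus BusRdX; mem=80
  op7 P0: store L1 := 99 → M/I/I/I on L1; bus BusRdX; mem=40
  op8 P0: store L2 := 46 → M/I/I/I on L2; bus BusRdX; mem=30
  op9 P1: load  L2 → S/S/I/I on L2; bus BusRd Flush; mem=46
  op10 P1: load  L0 → S/S/S/I on L0; bus BusRd; mem=70
  op11 P2: load  L0 → S/S/S/I on L0; bus (none); mem=70
  op12 P3: load  L3 → I/S/I/S on L3; bus BusRd; mem=40
  op13 P2: load  L4 → I/S/S/I on L4; bus BusRd Flush; mem=14
  op14 P1: load  L0 → S/S/S/I on L0; bus (none); mem=70
  op15 P3: store L1 := 78 → I/I/I/M on L1; bus BusRdX Flush; mem=99
  op16 P1: store L3 := 34 → I/M/I/I on L3; bus BusUpgr; mem=40
  op17 P2: load  L2 → S/S/S/I on L2; bus BusRd; mem=46
  op18 P3: load  L4 → I/S/S/S on L4; bus BusRd; mem=14
  op19 P1: load  L4 → I/S/S/S on L4; bus (none); mem=14
  op20 P0: load  L1 → S/I/I/S on L1; bus BusRd Flush; mem=78
  op21 P3: store L1 := 49 → I/I/I/M on L1; bus BusUpgr; mem=78
  op22 P2: store L1 := 10 → I/I/M/I on L1; bus BusRdX Flush; mem=49
  op23 P3: load  L0 → S/S/S/S on L0; bus BusRd; mem=70
  op24 P0: load  L0 → S/S/S/S on L0; bus (none); mem=70
  op25 P0: store L0 := 31 → M/I/I/I on L0; bus BusUpgr; mem=70
  op26 P0: load  L1 → S/I/S/I on L1; bus BusRd Flush; mem=10
  op27 P0: store L4 := 73 → M/I/I/I on L4; bus BusRdX; mem=14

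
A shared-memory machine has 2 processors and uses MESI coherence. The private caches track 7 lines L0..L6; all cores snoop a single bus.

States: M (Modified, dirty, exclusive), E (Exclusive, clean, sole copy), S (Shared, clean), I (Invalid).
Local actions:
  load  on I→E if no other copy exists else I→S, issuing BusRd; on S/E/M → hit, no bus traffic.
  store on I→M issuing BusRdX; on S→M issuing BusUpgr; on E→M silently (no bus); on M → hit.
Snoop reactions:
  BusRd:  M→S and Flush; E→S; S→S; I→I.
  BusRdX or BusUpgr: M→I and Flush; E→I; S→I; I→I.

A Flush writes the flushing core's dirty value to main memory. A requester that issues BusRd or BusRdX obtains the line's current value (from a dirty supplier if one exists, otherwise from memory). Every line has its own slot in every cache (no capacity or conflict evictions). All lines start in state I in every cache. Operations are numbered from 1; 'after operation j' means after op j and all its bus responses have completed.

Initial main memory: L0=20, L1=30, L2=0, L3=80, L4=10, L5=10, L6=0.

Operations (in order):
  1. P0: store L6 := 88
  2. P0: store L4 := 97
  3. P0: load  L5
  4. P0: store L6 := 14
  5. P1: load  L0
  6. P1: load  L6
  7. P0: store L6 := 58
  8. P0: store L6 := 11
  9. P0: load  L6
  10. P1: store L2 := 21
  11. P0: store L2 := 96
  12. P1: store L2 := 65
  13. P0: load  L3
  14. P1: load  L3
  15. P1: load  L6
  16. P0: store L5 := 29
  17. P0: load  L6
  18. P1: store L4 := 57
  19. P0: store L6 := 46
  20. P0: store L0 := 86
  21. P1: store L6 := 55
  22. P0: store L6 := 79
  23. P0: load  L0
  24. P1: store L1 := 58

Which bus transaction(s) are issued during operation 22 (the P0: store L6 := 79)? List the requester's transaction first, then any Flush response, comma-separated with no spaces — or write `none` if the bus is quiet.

step 1: P0: store L6 := 88  ⟶  MI  (L6)  txn=BusRdX  M[L6]=0
step 2: P0: store L4 := 97  ⟶  MI  (L4)  txn=BusRdX  M[L4]=10
step 3: P0: load  L5  ⟶  EI  (L5)  txn=BusRd  M[L5]=10
step 4: P0: store L6 := 14  ⟶  MI  (L6)  txn=∅  M[L6]=0
step 5: P1: load  L0  ⟶  IE  (L0)  txn=BusRd  M[L0]=20
step 6: P1: load  L6  ⟶  SS  (L6)  txn=BusRd+Flush  M[L6]=14
step 7: P0: store L6 := 58  ⟶  MI  (L6)  txn=BusUpgr  M[L6]=14
step 8: P0: store L6 := 11  ⟶  MI  (L6)  txn=∅  M[L6]=14
step 9: P0: load  L6  ⟶  MI  (L6)  txn=∅  M[L6]=14
step 10: P1: store L2 := 21  ⟶  IM  (L2)  txn=BusRdX  M[L2]=0
step 11: P0: store L2 := 96  ⟶  MI  (L2)  txn=BusRdX+Flush  M[L2]=21
step 12: P1: store L2 := 65  ⟶  IM  (L2)  txn=BusRdX+Flush  M[L2]=96
step 13: P0: load  L3  ⟶  EI  (L3)  txn=BusRd  M[L3]=80
step 14: P1: load  L3  ⟶  SS  (L3)  txn=BusRd  M[L3]=80
step 15: P1: load  L6  ⟶  SS  (L6)  txn=BusRd+Flush  M[L6]=11
step 16: P0: store L5 := 29  ⟶  MI  (L5)  txn=∅  M[L5]=10
step 17: P0: load  L6  ⟶  SS  (L6)  txn=∅  M[L6]=11
step 18: P1: store L4 := 57  ⟶  IM  (L4)  txn=BusRdX+Flush  M[L4]=97
step 19: P0: store L6 := 46  ⟶  MI  (L6)  txn=BusUpgr  M[L6]=11
step 20: P0: store L0 := 86  ⟶  MI  (L0)  txn=BusRdX  M[L0]=20
step 21: P1: store L6 := 55  ⟶  IM  (L6)  txn=BusRdX+Flush  M[L6]=46
step 22: P0: store L6 := 79  ⟶  MI  (L6)  txn=BusRdX+Flush  M[L6]=55
step 23: P0: load  L0  ⟶  MI  (L0)  txn=∅  M[L0]=20
step 24: P1: store L1 := 58  ⟶  IM  (L1)  txn=BusRdX  M[L1]=30

bus = BusRdX,Flush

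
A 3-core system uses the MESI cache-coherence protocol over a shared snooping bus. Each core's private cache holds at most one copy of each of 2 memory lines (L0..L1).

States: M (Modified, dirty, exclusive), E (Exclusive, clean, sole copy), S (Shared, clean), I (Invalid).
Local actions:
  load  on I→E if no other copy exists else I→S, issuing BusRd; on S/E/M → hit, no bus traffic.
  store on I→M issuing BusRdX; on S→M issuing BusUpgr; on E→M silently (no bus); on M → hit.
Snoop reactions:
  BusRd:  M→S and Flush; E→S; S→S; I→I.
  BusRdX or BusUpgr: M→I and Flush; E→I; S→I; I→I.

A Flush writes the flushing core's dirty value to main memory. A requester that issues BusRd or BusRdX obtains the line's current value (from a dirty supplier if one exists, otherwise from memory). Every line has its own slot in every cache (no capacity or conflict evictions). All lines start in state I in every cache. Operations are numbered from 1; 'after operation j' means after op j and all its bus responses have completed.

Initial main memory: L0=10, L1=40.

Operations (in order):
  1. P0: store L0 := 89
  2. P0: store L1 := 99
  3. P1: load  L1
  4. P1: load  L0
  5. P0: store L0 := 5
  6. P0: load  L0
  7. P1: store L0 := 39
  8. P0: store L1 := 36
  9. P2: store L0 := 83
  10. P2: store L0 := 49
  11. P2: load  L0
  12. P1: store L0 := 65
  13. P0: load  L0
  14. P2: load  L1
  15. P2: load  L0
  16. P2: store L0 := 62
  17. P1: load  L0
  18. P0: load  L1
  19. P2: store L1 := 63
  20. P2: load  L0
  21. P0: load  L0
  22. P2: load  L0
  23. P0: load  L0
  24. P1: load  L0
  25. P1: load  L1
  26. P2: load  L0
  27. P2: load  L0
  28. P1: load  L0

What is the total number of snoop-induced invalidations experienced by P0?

1. P0: store L0 := 89  bus=[BusRdX]  L0: P0=M P1=I P2=I  mem[L0]=10
2. P0: store L1 := 99  bus=[BusRdX]  L1: P0=M P1=I P2=I  mem[L1]=40
3. P1: load  L1  bus=[BusRd,Flush]  L1: P0=S P1=S P2=I  mem[L1]=99
4. P1: load  L0  bus=[BusRd,Flush]  L0: P0=S P1=S P2=I  mem[L0]=89
5. P0: store L0 := 5  bus=[BusUpgr]  L0: P0=M P1=I P2=I  mem[L0]=89
6. P0: load  L0  bus=[-]  L0: P0=M P1=I P2=I  mem[L0]=89
7. P1: store L0 := 39  bus=[BusRdX,Flush]  L0: P0=I P1=M P2=I  mem[L0]=5
8. P0: store L1 := 36  bus=[BusUpgr]  L1: P0=M P1=I P2=I  mem[L1]=99
9. P2: store L0 := 83  bus=[BusRdX,Flush]  L0: P0=I P1=I P2=M  mem[L0]=39
10. P2: store L0 := 49  bus=[-]  L0: P0=I P1=I P2=M  mem[L0]=39
11. P2: load  L0  bus=[-]  L0: P0=I P1=I P2=M  mem[L0]=39
12. P1: store L0 := 65  bus=[BusRdX,Flush]  L0: P0=I P1=M P2=I  mem[L0]=49
13. P0: load  L0  bus=[BusRd,Flush]  L0: P0=S P1=S P2=I  mem[L0]=65
14. P2: load  L1  bus=[BusRd,Flush]  L1: P0=S P1=I P2=S  mem[L1]=36
15. P2: load  L0  bus=[BusRd]  L0: P0=S P1=S P2=S  mem[L0]=65
16. P2: store L0 := 62  bus=[BusUpgr]  L0: P0=I P1=I P2=M  mem[L0]=65
17. P1: load  L0  bus=[BusRd,Flush]  L0: P0=I P1=S P2=S  mem[L0]=62
18. P0: load  L1  bus=[-]  L1: P0=S P1=I P2=S  mem[L1]=36
19. P2: store L1 := 63  bus=[BusUpgr]  L1: P0=I P1=I P2=M  mem[L1]=36
20. P2: load  L0  bus=[-]  L0: P0=I P1=S P2=S  mem[L0]=62
21. P0: load  L0  bus=[BusRd]  L0: P0=S P1=S P2=S  mem[L0]=62
22. P2: load  L0  bus=[-]  L0: P0=S P1=S P2=S  mem[L0]=62
23. P0: load  L0  bus=[-]  L0: P0=S P1=S P2=S  mem[L0]=62
24. P1: load  L0  bus=[-]  L0: P0=S P1=S P2=S  mem[L0]=62
25. P1: load  L1  bus=[BusRd,Flush]  L1: P0=I P1=S P2=S  mem[L1]=63
26. P2: load  L0  bus=[-]  L0: P0=S P1=S P2=S  mem[L0]=62
27. P2: load  L0  bus=[-]  L0: P0=S P1=S P2=S  mem[L0]=62
28. P1: load  L0  bus=[-]  L0: P0=S P1=S P2=S  mem[L0]=62

invalidations = 3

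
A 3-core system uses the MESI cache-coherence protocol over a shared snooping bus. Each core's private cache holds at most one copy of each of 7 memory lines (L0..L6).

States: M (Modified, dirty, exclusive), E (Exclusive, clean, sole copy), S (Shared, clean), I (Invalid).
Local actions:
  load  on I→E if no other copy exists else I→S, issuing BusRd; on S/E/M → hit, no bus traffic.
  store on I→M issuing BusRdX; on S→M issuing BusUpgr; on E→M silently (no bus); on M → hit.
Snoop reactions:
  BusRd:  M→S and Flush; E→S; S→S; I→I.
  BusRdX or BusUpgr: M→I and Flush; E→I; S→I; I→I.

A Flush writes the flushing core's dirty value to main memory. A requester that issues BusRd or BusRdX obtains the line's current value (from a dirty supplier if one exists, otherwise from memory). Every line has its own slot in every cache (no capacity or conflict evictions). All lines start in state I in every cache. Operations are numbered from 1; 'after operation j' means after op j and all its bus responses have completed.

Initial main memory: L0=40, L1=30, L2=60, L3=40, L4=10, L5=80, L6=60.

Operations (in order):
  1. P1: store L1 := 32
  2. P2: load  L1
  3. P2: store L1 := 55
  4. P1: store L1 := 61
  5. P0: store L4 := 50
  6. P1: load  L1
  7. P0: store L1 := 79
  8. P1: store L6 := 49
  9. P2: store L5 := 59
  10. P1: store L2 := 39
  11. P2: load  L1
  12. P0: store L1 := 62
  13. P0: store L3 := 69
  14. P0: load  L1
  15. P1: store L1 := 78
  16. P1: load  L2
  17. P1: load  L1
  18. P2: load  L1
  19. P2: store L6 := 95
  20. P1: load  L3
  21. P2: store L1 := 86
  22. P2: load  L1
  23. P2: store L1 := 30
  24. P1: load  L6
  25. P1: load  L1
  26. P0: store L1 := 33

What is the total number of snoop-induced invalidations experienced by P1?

invalidations = 5

step 1: P1: store L1 := 32  ⟶  IMI  (L1)  txn=BusRdX  M[L1]=30
step 2: P2: load  L1  ⟶  ISS  (L1)  txn=BusRd+Flush  M[L1]=32
step 3: P2: store L1 := 55  ⟶  IIM  (L1)  txn=BusUpgr  M[L1]=32
step 4: P1: store L1 := 61  ⟶  IMI  (L1)  txn=BusRdX+Flush  M[L1]=55
step 5: P0: store L4 := 50  ⟶  MII  (L4)  txn=BusRdX  M[L4]=10
step 6: P1: load  L1  ⟶  IMI  (L1)  txn=∅  M[L1]=55
step 7: P0: store L1 := 79  ⟶  MII  (L1)  txn=BusRdX+Flush  M[L1]=61
step 8: P1: store L6 := 49  ⟶  IMI  (L6)  txn=BusRdX  M[L6]=60
step 9: P2: store L5 := 59  ⟶  IIM  (L5)  txn=BusRdX  M[L5]=80
step 10: P1: store L2 := 39  ⟶  IMI  (L2)  txn=BusRdX  M[L2]=60
step 11: P2: load  L1  ⟶  SIS  (L1)  txn=BusRd+Flush  M[L1]=79
step 12: P0: store L1 := 62  ⟶  MII  (L1)  txn=BusUpgr  M[L1]=79
step 13: P0: store L3 := 69  ⟶  MII  (L3)  txn=BusRdX  M[L3]=40
step 14: P0: load  L1  ⟶  MII  (L1)  txn=∅  M[L1]=79
step 15: P1: store L1 := 78  ⟶  IMI  (L1)  txn=BusRdX+Flush  M[L1]=62
step 16: P1: load  L2  ⟶  IMI  (L2)  txn=∅  M[L2]=60
step 17: P1: load  L1  ⟶  IMI  (L1)  txn=∅  M[L1]=62
step 18: P2: load  L1  ⟶  ISS  (L1)  txn=BusRd+Flush  M[L1]=78
step 19: P2: store L6 := 95  ⟶  IIM  (L6)  txn=BusRdX+Flush  M[L6]=49
step 20: P1: load  L3  ⟶  SSI  (L3)  txn=BusRd+Flush  M[L3]=69
step 21: P2: store L1 := 86  ⟶  IIM  (L1)  txn=BusUpgr  M[L1]=78
step 22: P2: load  L1  ⟶  IIM  (L1)  txn=∅  M[L1]=78
step 23: P2: store L1 := 30  ⟶  IIM  (L1)  txn=∅  M[L1]=78
step 24: P1: load  L6  ⟶  ISS  (L6)  txn=BusRd+Flush  M[L6]=95
step 25: P1: load  L1  ⟶  ISS  (L1)  txn=BusRd+Flush  M[L1]=30
step 26: P0: store L1 := 33  ⟶  MII  (L1)  txn=BusRdX  M[L1]=30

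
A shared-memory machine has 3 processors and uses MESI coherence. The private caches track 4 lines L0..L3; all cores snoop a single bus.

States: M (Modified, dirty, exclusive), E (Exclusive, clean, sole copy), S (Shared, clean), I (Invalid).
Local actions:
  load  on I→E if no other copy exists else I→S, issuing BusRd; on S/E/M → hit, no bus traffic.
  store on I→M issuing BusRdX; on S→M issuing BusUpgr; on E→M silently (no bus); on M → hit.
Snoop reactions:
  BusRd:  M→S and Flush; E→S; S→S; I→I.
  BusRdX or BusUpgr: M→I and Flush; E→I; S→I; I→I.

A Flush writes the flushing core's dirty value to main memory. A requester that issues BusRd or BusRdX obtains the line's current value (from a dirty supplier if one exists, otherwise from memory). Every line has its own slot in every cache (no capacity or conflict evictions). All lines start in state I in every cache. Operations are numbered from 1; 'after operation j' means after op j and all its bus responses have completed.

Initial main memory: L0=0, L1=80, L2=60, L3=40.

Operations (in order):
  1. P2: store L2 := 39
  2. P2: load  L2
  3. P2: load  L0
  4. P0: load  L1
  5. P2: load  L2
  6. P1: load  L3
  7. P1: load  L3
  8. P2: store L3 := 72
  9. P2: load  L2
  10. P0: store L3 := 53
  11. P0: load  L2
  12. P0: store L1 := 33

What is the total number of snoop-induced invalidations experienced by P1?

  op1 P2: store L2 := 39 → I/I/M on L2; bus BusRdX; mem=60
  op2 P2: load  L2 → I/I/M on L2; bus (none); mem=60
  op3 P2: load  L0 → I/I/E on L0; bus BusRd; mem=0
  op4 P0: load  L1 → E/I/I on L1; bus BusRd; mem=80
  op5 P2: load  L2 → I/I/M on L2; bus (none); mem=60
  op6 P1: load  L3 → I/E/I on L3; bus BusRd; mem=40
  op7 P1: load  L3 → I/E/I on L3; bus (none); mem=40
  op8 P2: store L3 := 72 → I/I/M on L3; bus BusRdX; mem=40
  op9 P2: load  L2 → I/I/M on L2; bus (none); mem=60
  op10 P0: store L3 := 53 → M/I/I on L3; bus BusRdX Flush; mem=72
  op11 P0: load  L2 → S/I/S on L2; bus BusRd Flush; mem=39
  op12 P0: store L1 := 33 → M/I/I on L1; bus (none); mem=80

invalidations = 1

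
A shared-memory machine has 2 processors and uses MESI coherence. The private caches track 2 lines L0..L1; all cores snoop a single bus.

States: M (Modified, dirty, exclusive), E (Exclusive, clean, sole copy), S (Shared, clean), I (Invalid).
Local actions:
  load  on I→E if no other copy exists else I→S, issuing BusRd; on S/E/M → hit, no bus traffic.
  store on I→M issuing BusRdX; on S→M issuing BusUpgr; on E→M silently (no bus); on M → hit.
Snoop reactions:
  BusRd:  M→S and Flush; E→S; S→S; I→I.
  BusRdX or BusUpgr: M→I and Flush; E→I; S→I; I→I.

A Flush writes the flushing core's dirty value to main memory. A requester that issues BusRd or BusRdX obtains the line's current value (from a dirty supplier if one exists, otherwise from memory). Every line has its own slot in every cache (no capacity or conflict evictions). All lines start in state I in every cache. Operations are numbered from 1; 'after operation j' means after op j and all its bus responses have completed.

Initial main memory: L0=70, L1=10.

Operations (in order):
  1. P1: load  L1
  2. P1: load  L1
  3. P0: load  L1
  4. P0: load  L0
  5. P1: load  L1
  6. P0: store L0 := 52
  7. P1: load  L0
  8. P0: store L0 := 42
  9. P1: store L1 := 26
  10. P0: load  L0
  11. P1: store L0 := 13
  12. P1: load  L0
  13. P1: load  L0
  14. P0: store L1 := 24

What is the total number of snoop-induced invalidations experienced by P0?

invalidations = 2

step 1: P1: load  L1  ⟶  IE  (L1)  txn=BusRd  M[L1]=10
step 2: P1: load  L1  ⟶  IE  (L1)  txn=∅  M[L1]=10
step 3: P0: load  L1  ⟶  SS  (L1)  txn=BusRd  M[L1]=10
step 4: P0: load  L0  ⟶  EI  (L0)  txn=BusRd  M[L0]=70
step 5: P1: load  L1  ⟶  SS  (L1)  txn=∅  M[L1]=10
step 6: P0: store L0 := 52  ⟶  MI  (L0)  txn=∅  M[L0]=70
step 7: P1: load  L0  ⟶  SS  (L0)  txn=BusRd+Flush  M[L0]=52
step 8: P0: store L0 := 42  ⟶  MI  (L0)  txn=BusUpgr  M[L0]=52
step 9: P1: store L1 := 26  ⟶  IM  (L1)  txn=BusUpgr  M[L1]=10
step 10: P0: load  L0  ⟶  MI  (L0)  txn=∅  M[L0]=52
step 11: P1: store L0 := 13  ⟶  IM  (L0)  txn=BusRdX+Flush  M[L0]=42
step 12: P1: load  L0  ⟶  IM  (L0)  txn=∅  M[L0]=42
step 13: P1: load  L0  ⟶  IM  (L0)  txn=∅  M[L0]=42
step 14: P0: store L1 := 24  ⟶  MI  (L1)  txn=BusRdX+Flush  M[L1]=26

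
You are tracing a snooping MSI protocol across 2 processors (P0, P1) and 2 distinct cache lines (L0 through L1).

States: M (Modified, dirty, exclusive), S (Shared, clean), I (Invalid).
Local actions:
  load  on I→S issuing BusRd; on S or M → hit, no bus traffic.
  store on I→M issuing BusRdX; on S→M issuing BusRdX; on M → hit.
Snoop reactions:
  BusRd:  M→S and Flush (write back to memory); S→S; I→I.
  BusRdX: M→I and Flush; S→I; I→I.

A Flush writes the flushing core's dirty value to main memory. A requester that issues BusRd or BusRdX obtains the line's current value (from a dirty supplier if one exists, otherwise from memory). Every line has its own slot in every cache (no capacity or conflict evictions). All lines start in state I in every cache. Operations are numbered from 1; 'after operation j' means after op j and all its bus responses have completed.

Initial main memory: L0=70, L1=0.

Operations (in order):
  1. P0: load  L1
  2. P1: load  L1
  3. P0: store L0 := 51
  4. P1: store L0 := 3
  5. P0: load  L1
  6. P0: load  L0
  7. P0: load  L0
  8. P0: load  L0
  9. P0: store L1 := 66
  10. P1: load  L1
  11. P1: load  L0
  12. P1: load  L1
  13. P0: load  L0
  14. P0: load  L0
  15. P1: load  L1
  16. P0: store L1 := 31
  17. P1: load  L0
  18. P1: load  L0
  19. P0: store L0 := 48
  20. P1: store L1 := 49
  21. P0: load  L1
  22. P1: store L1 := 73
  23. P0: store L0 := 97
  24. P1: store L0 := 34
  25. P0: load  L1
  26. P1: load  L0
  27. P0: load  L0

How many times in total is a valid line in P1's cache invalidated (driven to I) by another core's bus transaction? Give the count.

invalidations = 3

[1] P0: load  L1 | P0:S(0), P1:I | bus: BusRd
[2] P1: load  L1 | P0:S(0), P1:S(0) | bus: BusRd
[3] P0: store L0 := 51 | P0:M(51), P1:I | bus: BusRdX
[4] P1: store L0 := 3 | P0:I, P1:M(3) | bus: BusRdX,Flush
[5] P0: load  L1 | P0:S(0), P1:S(0) | bus: none
[6] P0: load  L0 | P0:S(3), P1:S(3) | bus: BusRd,Flush
[7] P0: load  L0 | P0:S(3), P1:S(3) | bus: none
[8] P0: load  L0 | P0:S(3), P1:S(3) | bus: none
[9] P0: store L1 := 66 | P0:M(66), P1:I | bus: BusRdX
[10] P1: load  L1 | P0:S(66), P1:S(66) | bus: BusRd,Flush
[11] P1: load  L0 | P0:S(3), P1:S(3) | bus: none
[12] P1: load  L1 | P0:S(66), P1:S(66) | bus: none
[13] P0: load  L0 | P0:S(3), P1:S(3) | bus: none
[14] P0: load  L0 | P0:S(3), P1:S(3) | bus: none
[15] P1: load  L1 | P0:S(66), P1:S(66) | bus: none
[16] P0: store L1 := 31 | P0:M(31), P1:I | bus: BusRdX
[17] P1: load  L0 | P0:S(3), P1:S(3) | bus: none
[18] P1: load  L0 | P0:S(3), P1:S(3) | bus: none
[19] P0: store L0 := 48 | P0:M(48), P1:I | bus: BusRdX
[20] P1: store L1 := 49 | P0:I, P1:M(49) | bus: BusRdX,Flush
[21] P0: load  L1 | P0:S(49), P1:S(49) | bus: BusRd,Flush
[22] P1: store L1 := 73 | P0:I, P1:M(73) | bus: BusRdX
[23] P0: store L0 := 97 | P0:M(97), P1:I | bus: none
[24] P1: store L0 := 34 | P0:I, P1:M(34) | bus: BusRdX,Flush
[25] P0: load  L1 | P0:S(73), P1:S(73) | bus: BusRd,Flush
[26] P1: load  L0 | P0:I, P1:M(34) | bus: none
[27] P0: load  L0 | P0:S(34), P1:S(34) | bus: BusRd,Flush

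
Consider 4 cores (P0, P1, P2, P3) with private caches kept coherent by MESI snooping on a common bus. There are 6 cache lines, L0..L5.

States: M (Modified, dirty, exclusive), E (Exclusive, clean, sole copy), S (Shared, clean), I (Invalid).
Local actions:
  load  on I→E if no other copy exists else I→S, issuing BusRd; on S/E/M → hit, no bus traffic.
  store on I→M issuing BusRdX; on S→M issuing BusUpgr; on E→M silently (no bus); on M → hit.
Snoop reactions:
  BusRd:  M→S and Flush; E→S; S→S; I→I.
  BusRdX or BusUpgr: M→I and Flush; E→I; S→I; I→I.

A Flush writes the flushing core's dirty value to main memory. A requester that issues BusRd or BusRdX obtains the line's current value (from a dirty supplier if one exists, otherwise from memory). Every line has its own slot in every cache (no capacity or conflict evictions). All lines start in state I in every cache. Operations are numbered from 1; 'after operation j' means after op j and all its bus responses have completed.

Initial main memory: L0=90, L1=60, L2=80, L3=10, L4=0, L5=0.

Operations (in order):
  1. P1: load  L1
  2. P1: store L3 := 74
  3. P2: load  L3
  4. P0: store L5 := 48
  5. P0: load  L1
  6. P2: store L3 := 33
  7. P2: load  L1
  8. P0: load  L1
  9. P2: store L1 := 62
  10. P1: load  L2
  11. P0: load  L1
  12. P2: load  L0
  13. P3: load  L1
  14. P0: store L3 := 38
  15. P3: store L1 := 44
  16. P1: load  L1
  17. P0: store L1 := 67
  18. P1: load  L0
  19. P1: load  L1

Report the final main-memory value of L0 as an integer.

  op1 P1: load  L1 → I/E/I/I on L1; bus BusRd; mem=60
  op2 P1: store L3 := 74 → I/M/I/I on L3; bus BusRdX; mem=10
  op3 P2: load  L3 → I/S/S/I on L3; bus BusRd Flush; mem=74
  op4 P0: store L5 := 48 → M/I/I/I on L5; bus BusRdX; mem=0
  op5 P0: load  L1 → S/S/I/I on L1; bus BusRd; mem=60
  op6 P2: store L3 := 33 → I/I/M/I on L3; bus BusUpgr; mem=74
  op7 P2: load  L1 → S/S/S/I on L1; bus BusRd; mem=60
  op8 P0: load  L1 → S/S/S/I on L1; bus (none); mem=60
  op9 P2: store L1 := 62 → I/I/M/I on L1; bus BusUpgr; mem=60
  op10 P1: load  L2 → I/E/I/I on L2; bus BusRd; mem=80
  op11 P0: load  L1 → S/I/S/I on L1; bus BusRd Flush; mem=62
  op12 P2: load  L0 → I/I/E/I on L0; bus BusRd; mem=90
  op13 P3: load  L1 → S/I/S/S on L1; bus BusRd; mem=62
  op14 P0: store L3 := 38 → M/I/I/I on L3; bus BusRdX Flush; mem=33
  op15 P3: store L1 := 44 → I/I/I/M on L1; bus BusUpgr; mem=62
  op16 P1: load  L1 → I/S/I/S on L1; bus BusRd Flush; mem=44
  op17 P0: store L1 := 67 → M/I/I/I on L1; bus BusRdX; mem=44
  op18 P1: load  L0 → I/S/S/I on L0; bus BusRd; mem=90
  op19 P1: load  L1 → S/S/I/I on L1; bus BusRd Flush; mem=67

memory[L0] = 90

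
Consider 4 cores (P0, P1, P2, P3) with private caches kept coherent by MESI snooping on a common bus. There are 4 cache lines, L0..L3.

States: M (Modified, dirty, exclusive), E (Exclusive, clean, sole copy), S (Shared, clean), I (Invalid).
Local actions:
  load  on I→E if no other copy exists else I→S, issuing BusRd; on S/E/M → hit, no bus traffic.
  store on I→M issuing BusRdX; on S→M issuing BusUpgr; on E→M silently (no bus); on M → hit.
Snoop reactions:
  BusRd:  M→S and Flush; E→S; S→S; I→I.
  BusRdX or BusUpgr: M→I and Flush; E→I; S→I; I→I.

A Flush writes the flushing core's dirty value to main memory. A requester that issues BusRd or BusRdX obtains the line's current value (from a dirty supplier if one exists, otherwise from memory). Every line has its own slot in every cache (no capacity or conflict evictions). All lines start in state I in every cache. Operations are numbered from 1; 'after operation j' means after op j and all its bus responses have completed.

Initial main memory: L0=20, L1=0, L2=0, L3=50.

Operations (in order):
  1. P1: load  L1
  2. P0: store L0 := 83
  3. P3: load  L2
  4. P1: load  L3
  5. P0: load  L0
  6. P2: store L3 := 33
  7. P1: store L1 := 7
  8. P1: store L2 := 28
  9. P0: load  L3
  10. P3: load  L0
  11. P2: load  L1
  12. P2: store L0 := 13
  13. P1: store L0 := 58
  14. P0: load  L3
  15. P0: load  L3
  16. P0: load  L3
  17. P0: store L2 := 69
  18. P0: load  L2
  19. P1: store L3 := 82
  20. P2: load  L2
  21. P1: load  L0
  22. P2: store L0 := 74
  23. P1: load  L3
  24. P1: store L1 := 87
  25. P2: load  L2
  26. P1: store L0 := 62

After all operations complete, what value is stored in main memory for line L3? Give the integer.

memory[L3] = 33

1. P1: load  L1  bus=[BusRd]  L1: P0=I P1=E P2=I P3=I  mem[L1]=0
2. P0: store L0 := 83  bus=[BusRdX]  L0: P0=M P1=I P2=I P3=I  mem[L0]=20
3. P3: load  L2  bus=[BusRd]  L2: P0=I P1=I P2=I P3=E  mem[L2]=0
4. P1: load  L3  bus=[BusRd]  L3: P0=I P1=E P2=I P3=I  mem[L3]=50
5. P0: load  L0  bus=[-]  L0: P0=M P1=I P2=I P3=I  mem[L0]=20
6. P2: store L3 := 33  bus=[BusRdX]  L3: P0=I P1=I P2=M P3=I  mem[L3]=50
7. P1: store L1 := 7  bus=[-]  L1: P0=I P1=M P2=I P3=I  mem[L1]=0
8. P1: store L2 := 28  bus=[BusRdX]  L2: P0=I P1=M P2=I P3=I  mem[L2]=0
9. P0: load  L3  bus=[BusRd,Flush]  L3: P0=S P1=I P2=S P3=I  mem[L3]=33
10. P3: load  L0  bus=[BusRd,Flush]  L0: P0=S P1=I P2=I P3=S  mem[L0]=83
11. P2: load  L1  bus=[BusRd,Flush]  L1: P0=I P1=S P2=S P3=I  mem[L1]=7
12. P2: store L0 := 13  bus=[BusRdX]  L0: P0=I P1=I P2=M P3=I  mem[L0]=83
13. P1: store L0 := 58  bus=[BusRdX,Flush]  L0: P0=I P1=M P2=I P3=I  mem[L0]=13
14. P0: load  L3  bus=[-]  L3: P0=S P1=I P2=S P3=I  mem[L3]=33
15. P0: load  L3  bus=[-]  L3: P0=S P1=I P2=S P3=I  mem[L3]=33
16. P0: load  L3  bus=[-]  L3: P0=S P1=I P2=S P3=I  mem[L3]=33
17. P0: store L2 := 69  bus=[BusRdX,Flush]  L2: P0=M P1=I P2=I P3=I  mem[L2]=28
18. P0: load  L2  bus=[-]  L2: P0=M P1=I P2=I P3=I  mem[L2]=28
19. P1: store L3 := 82  bus=[BusRdX]  L3: P0=I P1=M P2=I P3=I  mem[L3]=33
20. P2: load  L2  bus=[BusRd,Flush]  L2: P0=S P1=I P2=S P3=I  mem[L2]=69
21. P1: load  L0  bus=[-]  L0: P0=I P1=M P2=I P3=I  mem[L0]=13
22. P2: store L0 := 74  bus=[BusRdX,Flush]  L0: P0=I P1=I P2=M P3=I  mem[L0]=58
23. P1: load  L3  bus=[-]  L3: P0=I P1=M P2=I P3=I  mem[L3]=33
24. P1: store L1 := 87  bus=[BusUpgr]  L1: P0=I P1=M P2=I P3=I  mem[L1]=7
25. P2: load  L2  bus=[-]  L2: P0=S P1=I P2=S P3=I  mem[L2]=69
26. P1: store L0 := 62  bus=[BusRdX,Flush]  L0: P0=I P1=M P2=I P3=I  mem[L0]=74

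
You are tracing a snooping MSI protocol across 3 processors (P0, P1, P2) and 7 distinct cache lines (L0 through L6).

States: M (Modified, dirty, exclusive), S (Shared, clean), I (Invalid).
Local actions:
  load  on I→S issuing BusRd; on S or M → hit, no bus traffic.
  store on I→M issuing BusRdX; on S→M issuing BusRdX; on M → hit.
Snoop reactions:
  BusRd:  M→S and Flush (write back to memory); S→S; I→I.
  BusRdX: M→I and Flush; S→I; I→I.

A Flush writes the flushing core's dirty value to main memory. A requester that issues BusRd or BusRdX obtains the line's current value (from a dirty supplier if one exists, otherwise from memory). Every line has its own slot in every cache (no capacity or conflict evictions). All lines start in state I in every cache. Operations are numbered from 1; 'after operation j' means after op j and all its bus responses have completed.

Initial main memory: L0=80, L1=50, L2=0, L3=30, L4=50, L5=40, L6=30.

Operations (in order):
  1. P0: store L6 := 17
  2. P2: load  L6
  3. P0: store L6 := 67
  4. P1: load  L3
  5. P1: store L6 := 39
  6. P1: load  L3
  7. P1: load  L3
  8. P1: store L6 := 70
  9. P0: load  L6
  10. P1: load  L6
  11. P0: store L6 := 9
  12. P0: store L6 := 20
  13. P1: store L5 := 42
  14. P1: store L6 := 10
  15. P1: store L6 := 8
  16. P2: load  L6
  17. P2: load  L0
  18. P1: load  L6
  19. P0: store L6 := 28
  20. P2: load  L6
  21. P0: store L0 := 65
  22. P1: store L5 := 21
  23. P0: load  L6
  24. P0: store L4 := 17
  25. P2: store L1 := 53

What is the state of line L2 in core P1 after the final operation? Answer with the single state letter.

state = I

[1] P0: store L6 := 17 | P0:M(17), P1:I, P2:I | bus: BusRdX
[2] P2: load  L6 | P0:S(17), P1:I, P2:S(17) | bus: BusRd,Flush
[3] P0: store L6 := 67 | P0:M(67), P1:I, P2:I | bus: BusRdX
[4] P1: load  L3 | P0:I, P1:S(30), P2:I | bus: BusRd
[5] P1: store L6 := 39 | P0:I, P1:M(39), P2:I | bus: BusRdX,Flush
[6] P1: load  L3 | P0:I, P1:S(30), P2:I | bus: none
[7] P1: load  L3 | P0:I, P1:S(30), P2:I | bus: none
[8] P1: store L6 := 70 | P0:I, P1:M(70), P2:I | bus: none
[9] P0: load  L6 | P0:S(70), P1:S(70), P2:I | bus: BusRd,Flush
[10] P1: load  L6 | P0:S(70), P1:S(70), P2:I | bus: none
[11] P0: store L6 := 9 | P0:M(9), P1:I, P2:I | bus: BusRdX
[12] P0: store L6 := 20 | P0:M(20), P1:I, P2:I | bus: none
[13] P1: store L5 := 42 | P0:I, P1:M(42), P2:I | bus: BusRdX
[14] P1: store L6 := 10 | P0:I, P1:M(10), P2:I | bus: BusRdX,Flush
[15] P1: store L6 := 8 | P0:I, P1:M(8), P2:I | bus: none
[16] P2: load  L6 | P0:I, P1:S(8), P2:S(8) | bus: BusRd,Flush
[17] P2: load  L0 | P0:I, P1:I, P2:S(80) | bus: BusRd
[18] P1: load  L6 | P0:I, P1:S(8), P2:S(8) | bus: none
[19] P0: store L6 := 28 | P0:M(28), P1:I, P2:I | bus: BusRdX
[20] P2: load  L6 | P0:S(28), P1:I, P2:S(28) | bus: BusRd,Flush
[21] P0: store L0 := 65 | P0:M(65), P1:I, P2:I | bus: BusRdX
[22] P1: store L5 := 21 | P0:I, P1:M(21), P2:I | bus: none
[23] P0: load  L6 | P0:S(28), P1:I, P2:S(28) | bus: none
[24] P0: store L4 := 17 | P0:M(17), P1:I, P2:I | bus: BusRdX
[25] P2: store L1 := 53 | P0:I, P1:I, P2:M(53) | bus: BusRdX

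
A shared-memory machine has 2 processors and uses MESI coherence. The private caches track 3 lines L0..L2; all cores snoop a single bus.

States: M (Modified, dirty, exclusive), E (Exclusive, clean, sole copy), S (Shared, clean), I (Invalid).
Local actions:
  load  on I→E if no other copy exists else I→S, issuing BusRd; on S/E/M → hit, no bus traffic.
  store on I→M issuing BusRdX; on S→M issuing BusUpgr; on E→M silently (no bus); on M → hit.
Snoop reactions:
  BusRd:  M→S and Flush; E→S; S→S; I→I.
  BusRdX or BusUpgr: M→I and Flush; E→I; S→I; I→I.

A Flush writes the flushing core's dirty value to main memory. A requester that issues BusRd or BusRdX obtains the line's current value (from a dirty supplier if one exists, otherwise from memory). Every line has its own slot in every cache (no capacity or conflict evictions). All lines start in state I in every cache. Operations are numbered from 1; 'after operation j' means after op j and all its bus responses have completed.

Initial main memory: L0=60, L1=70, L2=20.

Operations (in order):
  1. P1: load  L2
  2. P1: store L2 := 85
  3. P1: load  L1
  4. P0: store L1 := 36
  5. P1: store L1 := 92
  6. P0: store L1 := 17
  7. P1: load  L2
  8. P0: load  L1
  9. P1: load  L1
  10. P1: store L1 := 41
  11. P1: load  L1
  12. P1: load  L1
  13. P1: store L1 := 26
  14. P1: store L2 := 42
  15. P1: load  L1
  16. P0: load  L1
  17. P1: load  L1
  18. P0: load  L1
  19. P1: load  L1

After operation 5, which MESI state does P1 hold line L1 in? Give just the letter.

state = M

  op1 P1: load  L2 → I/E on L2; bus BusRd; mem=20
  op2 P1: store L2 := 85 → I/M on L2; bus (none); mem=20
  op3 P1: load  L1 → I/E on L1; bus BusRd; mem=70
  op4 P0: store L1 := 36 → M/I on L1; bus BusRdX; mem=70
  op5 P1: store L1 := 92 → I/M on L1; bus BusRdX Flush; mem=36
  op6 P0: store L1 := 17 → M/I on L1; bus BusRdX Flush; mem=92
  op7 P1: load  L2 → I/M on L2; bus (none); mem=20
  op8 P0: load  L1 → M/I on L1; bus (none); mem=92
  op9 P1: load  L1 → S/S on L1; bus BusRd Flush; mem=17
  op10 P1: store L1 := 41 → I/M on L1; bus BusUpgr; mem=17
  op11 P1: load  L1 → I/M on L1; bus (none); mem=17
  op12 P1: load  L1 → I/M on L1; bus (none); mem=17
  op13 P1: store L1 := 26 → I/M on L1; bus (none); mem=17
  op14 P1: store L2 := 42 → I/M on L2; bus (none); mem=20
  op15 P1: load  L1 → I/M on L1; bus (none); mem=17
  op16 P0: load  L1 → S/S on L1; bus BusRd Flush; mem=26
  op17 P1: load  L1 → S/S on L1; bus (none); mem=26
  op18 P0: load  L1 → S/S on L1; bus (none); mem=26
  op19 P1: load  L1 → S/S on L1; bus (none); mem=26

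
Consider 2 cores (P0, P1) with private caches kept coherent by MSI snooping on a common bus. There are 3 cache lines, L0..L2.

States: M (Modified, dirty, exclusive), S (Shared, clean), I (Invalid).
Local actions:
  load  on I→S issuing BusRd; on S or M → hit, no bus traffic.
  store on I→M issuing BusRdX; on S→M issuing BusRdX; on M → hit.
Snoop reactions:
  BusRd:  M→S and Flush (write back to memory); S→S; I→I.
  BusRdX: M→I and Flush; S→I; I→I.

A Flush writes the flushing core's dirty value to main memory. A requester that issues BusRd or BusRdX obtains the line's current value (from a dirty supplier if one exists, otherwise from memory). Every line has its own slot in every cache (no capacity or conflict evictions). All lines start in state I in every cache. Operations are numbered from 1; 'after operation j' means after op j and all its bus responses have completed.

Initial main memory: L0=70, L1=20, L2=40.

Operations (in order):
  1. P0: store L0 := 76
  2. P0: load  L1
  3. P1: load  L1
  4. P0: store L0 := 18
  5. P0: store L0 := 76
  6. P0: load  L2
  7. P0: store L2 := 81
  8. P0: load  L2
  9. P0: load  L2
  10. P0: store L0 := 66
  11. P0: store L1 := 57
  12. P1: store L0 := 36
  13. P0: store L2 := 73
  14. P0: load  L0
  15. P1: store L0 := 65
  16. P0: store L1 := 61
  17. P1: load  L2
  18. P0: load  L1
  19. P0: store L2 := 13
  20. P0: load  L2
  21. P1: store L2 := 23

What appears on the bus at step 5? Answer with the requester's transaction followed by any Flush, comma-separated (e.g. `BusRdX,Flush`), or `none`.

1. P0: store L0 := 76  bus=[BusRdX]  L0: P0=M P1=I  mem[L0]=70
2. P0: load  L1  bus=[BusRd]  L1: P0=S P1=I  mem[L1]=20
3. P1: load  L1  bus=[BusRd]  L1: P0=S P1=S  mem[L1]=20
4. P0: store L0 := 18  bus=[-]  L0: P0=M P1=I  mem[L0]=70
5. P0: store L0 := 76  bus=[-]  L0: P0=M P1=I  mem[L0]=70
6. P0: load  L2  bus=[BusRd]  L2: P0=S P1=I  mem[L2]=40
7. P0: store L2 := 81  bus=[BusRdX]  L2: P0=M P1=I  mem[L2]=40
8. P0: load  L2  bus=[-]  L2: P0=M P1=I  mem[L2]=40
9. P0: load  L2  bus=[-]  L2: P0=M P1=I  mem[L2]=40
10. P0: store L0 := 66  bus=[-]  L0: P0=M P1=I  mem[L0]=70
11. P0: store L1 := 57  bus=[BusRdX]  L1: P0=M P1=I  mem[L1]=20
12. P1: store L0 := 36  bus=[BusRdX,Flush]  L0: P0=I P1=M  mem[L0]=66
13. P0: store L2 := 73  bus=[-]  L2: P0=M P1=I  mem[L2]=40
14. P0: load  L0  bus=[BusRd,Flush]  L0: P0=S P1=S  mem[L0]=36
15. P1: store L0 := 65  bus=[BusRdX]  L0: P0=I P1=M  mem[L0]=36
16. P0: store L1 := 61  bus=[-]  L1: P0=M P1=I  mem[L1]=20
17. P1: load  L2  bus=[BusRd,Flush]  L2: P0=S P1=S  mem[L2]=73
18. P0: load  L1  bus=[-]  L1: P0=M P1=I  mem[L1]=20
19. P0: store L2 := 13  bus=[BusRdX]  L2: P0=M P1=I  mem[L2]=73
20. P0: load  L2  bus=[-]  L2: P0=M P1=I  mem[L2]=73
21. P1: store L2 := 23  bus=[BusRdX,Flush]  L2: P0=I P1=M  mem[L2]=13

bus = none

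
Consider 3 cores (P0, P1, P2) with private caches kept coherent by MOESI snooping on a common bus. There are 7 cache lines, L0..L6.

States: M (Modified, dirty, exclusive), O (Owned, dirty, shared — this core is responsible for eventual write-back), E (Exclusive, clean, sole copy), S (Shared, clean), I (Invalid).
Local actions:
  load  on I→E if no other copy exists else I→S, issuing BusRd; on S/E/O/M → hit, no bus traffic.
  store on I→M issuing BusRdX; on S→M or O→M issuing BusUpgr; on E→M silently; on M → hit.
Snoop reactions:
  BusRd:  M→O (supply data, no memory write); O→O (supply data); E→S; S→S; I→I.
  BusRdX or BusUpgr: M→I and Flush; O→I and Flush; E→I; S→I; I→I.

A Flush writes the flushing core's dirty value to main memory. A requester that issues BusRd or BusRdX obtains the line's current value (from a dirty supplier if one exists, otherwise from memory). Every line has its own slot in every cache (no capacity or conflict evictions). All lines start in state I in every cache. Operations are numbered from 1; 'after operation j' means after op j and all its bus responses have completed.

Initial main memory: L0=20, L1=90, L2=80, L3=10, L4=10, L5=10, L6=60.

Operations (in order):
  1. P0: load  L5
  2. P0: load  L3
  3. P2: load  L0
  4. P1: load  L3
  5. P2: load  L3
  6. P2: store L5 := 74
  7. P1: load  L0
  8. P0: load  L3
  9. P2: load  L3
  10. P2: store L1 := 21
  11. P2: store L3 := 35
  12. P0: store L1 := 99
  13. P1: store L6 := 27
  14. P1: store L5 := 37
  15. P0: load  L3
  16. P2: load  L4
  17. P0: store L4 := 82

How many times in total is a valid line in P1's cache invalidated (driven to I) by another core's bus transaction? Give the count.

  op1 P0: load  L5 → E/I/I on L5; bus BusRd; mem=10
  op2 P0: load  L3 → E/I/I on L3; bus BusRd; mem=10
  op3 P2: load  L0 → I/I/E on L0; bus BusRd; mem=20
  op4 P1: load  L3 → S/S/I on L3; bus BusRd; mem=10
  op5 P2: load  L3 → S/S/S on L3; bus BusRd; mem=10
  op6 P2: store L5 := 74 → I/I/M on L5; bus BusRdX; mem=10
  op7 P1: load  L0 → I/S/S on L0; bus BusRd; mem=20
  op8 P0: load  L3 → S/S/S on L3; bus (none); mem=10
  op9 P2: load  L3 → S/S/S on L3; bus (none); mem=10
  op10 P2: store L1 := 21 → I/I/M on L1; bus BusRdX; mem=90
  op11 P2: store L3 := 35 → I/I/M on L3; bus BusUpgr; mem=10
  op12 P0: store L1 := 99 → M/I/I on L1; bus BusRdX Flush; mem=21
  op13 P1: store L6 := 27 → I/M/I on L6; bus BusRdX; mem=60
  op14 P1: store L5 := 37 → I/M/I on L5; bus BusRdX Flush; mem=74
  op15 P0: load  L3 → S/I/O on L3; bus BusRd; mem=10
  op16 P2: load  L4 → I/I/E on L4; bus BusRd; mem=10
  op17 P0: store L4 := 82 → M/I/I on L4; bus BusRdX; mem=10

invalidations = 1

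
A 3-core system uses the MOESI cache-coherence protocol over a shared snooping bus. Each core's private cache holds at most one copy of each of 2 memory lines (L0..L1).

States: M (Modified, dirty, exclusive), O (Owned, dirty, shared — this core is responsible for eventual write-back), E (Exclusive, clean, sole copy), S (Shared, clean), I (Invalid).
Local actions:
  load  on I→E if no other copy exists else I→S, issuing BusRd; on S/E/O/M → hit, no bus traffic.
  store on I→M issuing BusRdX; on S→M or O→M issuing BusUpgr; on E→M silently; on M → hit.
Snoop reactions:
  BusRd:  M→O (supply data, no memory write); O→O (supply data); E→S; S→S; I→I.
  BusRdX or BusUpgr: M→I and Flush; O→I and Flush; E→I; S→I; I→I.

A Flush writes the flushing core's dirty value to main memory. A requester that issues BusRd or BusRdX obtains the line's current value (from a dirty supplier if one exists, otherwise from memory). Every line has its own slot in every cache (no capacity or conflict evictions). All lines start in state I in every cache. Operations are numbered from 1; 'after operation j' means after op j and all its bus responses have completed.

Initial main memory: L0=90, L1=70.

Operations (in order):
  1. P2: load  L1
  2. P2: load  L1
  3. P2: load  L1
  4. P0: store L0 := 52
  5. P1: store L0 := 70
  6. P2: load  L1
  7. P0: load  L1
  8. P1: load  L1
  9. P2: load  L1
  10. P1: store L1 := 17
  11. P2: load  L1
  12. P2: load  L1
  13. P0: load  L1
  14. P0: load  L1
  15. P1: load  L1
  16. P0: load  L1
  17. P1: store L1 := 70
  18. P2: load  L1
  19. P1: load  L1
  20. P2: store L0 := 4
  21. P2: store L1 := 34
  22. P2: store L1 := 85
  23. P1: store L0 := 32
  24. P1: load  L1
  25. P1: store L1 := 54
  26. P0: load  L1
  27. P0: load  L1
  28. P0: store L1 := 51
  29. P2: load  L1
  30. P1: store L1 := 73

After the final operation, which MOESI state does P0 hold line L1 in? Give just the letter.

step 1: P2: load  L1  ⟶  IIE  (L1)  txn=BusRd  M[L1]=70
step 2: P2: load  L1  ⟶  IIE  (L1)  txn=∅  M[L1]=70
step 3: P2: load  L1  ⟶  IIE  (L1)  txn=∅  M[L1]=70
step 4: P0: store L0 := 52  ⟶  MII  (L0)  txn=BusRdX  M[L0]=90
step 5: P1: store L0 := 70  ⟶  IMI  (L0)  txn=BusRdX+Flush  M[L0]=52
step 6: P2: load  L1  ⟶  IIE  (L1)  txn=∅  M[L1]=70
step 7: P0: load  L1  ⟶  SIS  (L1)  txn=BusRd  M[L1]=70
step 8: P1: load  L1  ⟶  SSS  (L1)  txn=BusRd  M[L1]=70
step 9: P2: load  L1  ⟶  SSS  (L1)  txn=∅  M[L1]=70
step 10: P1: store L1 := 17  ⟶  IMI  (L1)  txn=BusUpgr  M[L1]=70
step 11: P2: load  L1  ⟶  IOS  (L1)  txn=BusRd  M[L1]=70
step 12: P2: load  L1  ⟶  IOS  (L1)  txn=∅  M[L1]=70
step 13: P0: load  L1  ⟶  SOS  (L1)  txn=BusRd  M[L1]=70
step 14: P0: load  L1  ⟶  SOS  (L1)  txn=∅  M[L1]=70
step 15: P1: load  L1  ⟶  SOS  (L1)  txn=∅  M[L1]=70
step 16: P0: load  L1  ⟶  SOS  (L1)  txn=∅  M[L1]=70
step 17: P1: store L1 := 70  ⟶  IMI  (L1)  txn=BusUpgr  M[L1]=70
step 18: P2: load  L1  ⟶  IOS  (L1)  txn=BusRd  M[L1]=70
step 19: P1: load  L1  ⟶  IOS  (L1)  txn=∅  M[L1]=70
step 20: P2: store L0 := 4  ⟶  IIM  (L0)  txn=BusRdX+Flush  M[L0]=70
step 21: P2: store L1 := 34  ⟶  IIM  (L1)  txn=BusUpgr+Flush  M[L1]=70
step 22: P2: store L1 := 85  ⟶  IIM  (L1)  txn=∅  M[L1]=70
step 23: P1: store L0 := 32  ⟶  IMI  (L0)  txn=BusRdX+Flush  M[L0]=4
step 24: P1: load  L1  ⟶  ISO  (L1)  txn=BusRd  M[L1]=70
step 25: P1: store L1 := 54  ⟶  IMI  (L1)  txn=BusUpgr+Flush  M[L1]=85
step 26: P0: load  L1  ⟶  SOI  (L1)  txn=BusRd  M[L1]=85
step 27: P0: load  L1  ⟶  SOI  (L1)  txn=∅  M[L1]=85
step 28: P0: store L1 := 51  ⟶  MII  (L1)  txn=BusUpgr+Flush  M[L1]=54
step 29: P2: load  L1  ⟶  OIS  (L1)  txn=BusRd  M[L1]=54
step 30: P1: store L1 := 73  ⟶  IMI  (L1)  txn=BusRdX+Flush  M[L1]=51

state = I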